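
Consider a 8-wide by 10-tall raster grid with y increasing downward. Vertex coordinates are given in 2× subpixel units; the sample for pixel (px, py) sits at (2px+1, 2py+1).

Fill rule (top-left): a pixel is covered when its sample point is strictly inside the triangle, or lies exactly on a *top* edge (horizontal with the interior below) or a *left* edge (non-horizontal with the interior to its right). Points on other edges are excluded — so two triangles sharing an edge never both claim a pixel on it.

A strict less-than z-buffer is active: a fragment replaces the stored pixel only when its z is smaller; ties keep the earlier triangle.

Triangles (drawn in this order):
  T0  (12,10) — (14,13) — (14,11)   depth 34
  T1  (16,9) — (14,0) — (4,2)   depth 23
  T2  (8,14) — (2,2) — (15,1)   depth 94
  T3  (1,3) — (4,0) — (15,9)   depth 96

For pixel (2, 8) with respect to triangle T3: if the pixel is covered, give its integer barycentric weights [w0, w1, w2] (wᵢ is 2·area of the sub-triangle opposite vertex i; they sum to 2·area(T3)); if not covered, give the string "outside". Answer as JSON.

T0:
  2·area = 4  (B↔C swapped to make it positive)
  edge (12, 10)→(14, 11): d=(2,1) right/bottom  bias=-1
  edge (14, 11)→(14, 13): d=(0,2) right/bottom  bias=-1
  edge (14, 13)→(12, 10): d=(-2,-3) top-left  bias=+0
    (6,5)@(13, 11): e=[1,2,1] → █
    (7,5)@(15, 11): e=[-1,-2,7] → ·
    (6,6)@(13, 13): e=[5,2,-3] → ·
  covered (1 px):
    · · · · · · · ·
    · · · · · · · ·
    · · · · · · · ·
    · · · · · · · ·
    · · · · · · · ·
    · · · · · · █ ·
    · · · · · · · ·
    · · · · · · · ·
    · · · · · · · ·
    · · · · · · · ·
T1:
  2·area = 94  (B↔C swapped to make it positive)
  edge (16, 9)→(4, 2): d=(-12,-7) top-left  bias=+0
  edge (4, 2)→(14, 0): d=(10,-2) top-left  bias=+0
  edge (14, 0)→(16, 9): d=(2,9) right/bottom  bias=-1
    (4,0)@(9, 1): e=[47,0,47] → █  [on edge]
    (5,0)@(11, 1): e=[61,4,29] → █
    (6,0)@(13, 1): e=[75,8,11] → █
    (7,0)@(15, 1): e=[89,12,-7] → ·
    (3,1)@(7, 3): e=[9,16,69] → █
    (7,1)@(15, 3): e=[65,32,-3] → ·
    (3,2)@(7, 5): e=[-15,36,73] → ·
    (4,2)@(9, 5): e=[-1,40,55] → ·
    (5,2)@(11, 5): e=[13,44,37] → █
    (7,2)@(15, 5): e=[41,52,1] → █
    (5,3)@(11, 7): e=[-11,64,41] → ·
    (6,3)@(13, 7): e=[3,68,23] → █
  covered (12 px):
    · · · · █ █ █ ·
    · · · █ █ █ █ ·
    · · · · · █ █ █
    · · · · · · █ █
    · · · · · · · ·
    · · · · · · · ·
    · · · · · · · ·
    · · · · · · · ·
    · · · · · · · ·
    · · · · · · · ·
T2:
  2·area = 162
  edge (8, 14)→(2, 2): d=(-6,-12) top-left  bias=+0
  edge (2, 2)→(15, 1): d=(13,-1) top-left  bias=+0
  edge (15, 1)→(8, 14): d=(-7,13) right/bottom  bias=-1
    (7,0)@(15, 1): e=[162,0,0] → ·  [on edge]
    (1,1)@(3, 3): e=[6,14,142] → █
    (2,1)@(5, 3): e=[30,16,116] → █
    (3,1)@(7, 3): e=[54,18,90] → █
    (4,1)@(9, 3): e=[78,20,64] → █
    (5,1)@(11, 3): e=[102,22,38] → █
    (6,1)@(13, 3): e=[126,24,12] → █
    (7,1)@(15, 3): e=[150,26,-14] → ·
    (1,2)@(3, 5): e=[-6,40,128] → ·
    (2,2)@(5, 5): e=[18,42,102] → █
    (6,2)@(13, 5): e=[114,50,-2] → ·
    (2,3)@(5, 7): e=[6,68,88] → █
  covered (18 px):
    · · · · · · · ·
    · █ █ █ █ █ █ ·
    · · █ █ █ █ · ·
    · · █ █ █ █ · ·
    · · · █ █ · · ·
    · · · █ █ · · ·
    · · · · · · · ·
    · · · · · · · ·
    · · · · · · · ·
    · · · · · · · ·
T3:
  2·area = 60
  edge (1, 3)→(4, 0): d=(3,-3) top-left  bias=+0
  edge (4, 0)→(15, 9): d=(11,9) right/bottom  bias=-1
  edge (15, 9)→(1, 3): d=(-14,-6) top-left  bias=+0
    (1,0)@(3, 1): e=[0,20,40] → █  [on edge]
    (2,0)@(5, 1): e=[6,2,52] → █
    (3,0)@(7, 1): e=[12,-16,64] → ·
    (0,1)@(1, 3): e=[0,60,0] → █  [on edge]
    (3,1)@(7, 3): e=[18,6,36] → █
    (4,1)@(9, 3): e=[24,-12,48] → ·
    (0,2)@(1, 5): e=[6,82,-28] → ·
    (1,2)@(3, 5): e=[12,64,-16] → ·
    (2,2)@(5, 5): e=[18,46,-4] → ·
    (3,2)@(7, 5): e=[24,28,8] → █
    (4,2)@(9, 5): e=[30,10,20] → █
    (5,2)@(11, 5): e=[36,-8,32] → ·
    (7,4)@(15, 9): e=[60,0,0] → ·  [on edge]
  covered (9 px):
    · █ █ · · · · ·
    █ █ █ █ · · · ·
    · · · █ █ · · ·
    · · · · · █ · ·
    · · · · · · · ·
    · · · · · · · ·
    · · · · · · · ·
    · · · · · · · ·
    · · · · · · · ·
    · · · · · · · ·

Answer: "outside"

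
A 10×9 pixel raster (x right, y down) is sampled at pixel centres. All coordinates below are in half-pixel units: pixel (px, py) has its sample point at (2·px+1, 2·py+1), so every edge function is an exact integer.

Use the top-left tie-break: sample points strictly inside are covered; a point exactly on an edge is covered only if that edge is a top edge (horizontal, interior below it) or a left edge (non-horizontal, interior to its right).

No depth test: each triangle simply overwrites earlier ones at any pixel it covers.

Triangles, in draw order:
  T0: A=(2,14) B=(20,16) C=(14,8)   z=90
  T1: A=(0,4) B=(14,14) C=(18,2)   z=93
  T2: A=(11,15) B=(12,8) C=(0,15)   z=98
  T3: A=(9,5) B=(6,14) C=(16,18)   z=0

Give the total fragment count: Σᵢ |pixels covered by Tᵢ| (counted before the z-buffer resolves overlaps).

T0:
  2·area = 132  (B↔C swapped to make it positive)
  edge (2, 14)→(14, 8): d=(12,-6) top-left  bias=+0
  edge (14, 8)→(20, 16): d=(6,8) right/bottom  bias=-1
  edge (20, 16)→(2, 14): d=(-18,-2) top-left  bias=+0
    (6,4)@(13, 9): e=[6,14,112] → █
    (7,4)@(15, 9): e=[18,-2,116] → ·
    (4,5)@(9, 11): e=[6,58,68] → █
    (5,5)@(11, 11): e=[18,42,72] → █
    (7,5)@(15, 11): e=[42,10,80] → █
    (8,5)@(17, 11): e=[54,-6,84] → ·
    (2,6)@(5, 13): e=[6,102,24] → █
    (3,6)@(7, 13): e=[18,86,28] → █
    (8,6)@(17, 13): e=[78,6,48] → █
    (9,6)@(19, 13): e=[90,-10,52] → ·
    (2,7)@(5, 15): e=[30,114,-12] → ·
    (3,7)@(7, 15): e=[42,98,-8] → ·
    (5,7)@(11, 15): e=[66,66,0] → █  [on edge]
  covered (17 px):
    · · · · · · · · · ·
    · · · · · · · · · ·
    · · · · · · · · · ·
    · · · · · · · · · ·
    · · · · · · █ · · ·
    · · · · █ █ █ █ · ·
    · · █ █ █ █ █ █ █ ·
    · · · · · █ █ █ █ █
    · · · · · · · · · ·
T1:
  2·area = 208  (B↔C swapped to make it positive)
  edge (0, 4)→(18, 2): d=(18,-2) top-left  bias=+0
  edge (18, 2)→(14, 14): d=(-4,12) right/bottom  bias=-1
  edge (14, 14)→(0, 4): d=(-14,-10) top-left  bias=+0
    (4,1)@(9, 3): e=[0,104,104] → █  [on edge]
    (5,1)@(11, 3): e=[4,80,124] → █
    (6,1)@(13, 3): e=[8,56,144] → █
    (7,1)@(15, 3): e=[12,32,164] → █
    (8,1)@(17, 3): e=[16,8,184] → █
    (9,1)@(19, 3): e=[20,-16,204] → ·
    (1,2)@(3, 5): e=[24,168,16] → █
    (2,2)@(5, 5): e=[28,144,36] → █
    (3,2)@(7, 5): e=[32,120,56] → █
    (8,2)@(17, 5): e=[52,0,156] → ·  [on edge]
    (1,3)@(3, 7): e=[60,160,-12] → ·
    (2,3)@(5, 7): e=[64,136,8] → █
    (3,4)@(7, 9): e=[104,104,0] → █  [on edge]
    (7,5)@(15, 11): e=[156,0,52] → ·  [on edge]
    (6,8)@(13, 17): e=[260,0,-52] → ·  [on edge]
  covered (26 px):
    · · · · · · · · · ·
    · · · · █ █ █ █ █ ·
    · █ █ █ █ █ █ █ · ·
    · · █ █ █ █ █ █ · ·
    · · · █ █ █ █ █ · ·
    · · · · · █ █ · · ·
    · · · · · · █ · · ·
    · · · · · · · · · ·
    · · · · · · · · · ·
T2:
  2·area = 77  (B↔C swapped to make it positive)
  edge (11, 15)→(0, 15): d=(-11,0) right/bottom  bias=-1
  edge (0, 15)→(12, 8): d=(12,-7) top-left  bias=+0
  edge (12, 8)→(11, 15): d=(-1,7) right/bottom  bias=-1
    (6,0)@(13, 1): e=[154,-77,0] → ·  [on edge]
    (5,4)@(11, 9): e=[66,5,6] → █
    (6,4)@(13, 9): e=[66,19,-8] → ·
    (3,5)@(7, 11): e=[44,1,32] → █
    (4,5)@(9, 11): e=[44,15,18] → █
    (6,5)@(13, 11): e=[44,43,-10] → ·
    (2,6)@(5, 13): e=[22,11,44] → █
    (6,6)@(13, 13): e=[22,67,-12] → ·
    (0,7)@(1, 15): e=[0,7,70] → ·  [on edge]
    (1,7)@(3, 15): e=[0,21,56] → ·  [on edge]
    (2,7)@(5, 15): e=[0,35,42] → ·  [on edge]
    (3,7)@(7, 15): e=[0,49,28] → ·  [on edge]
    (4,7)@(9, 15): e=[0,63,14] → ·  [on edge]
    (5,7)@(11, 15): e=[0,77,0] → ·  [on edge]
    (6,7)@(13, 15): e=[0,91,-14] → ·  [on edge]
    (7,7)@(15, 15): e=[0,105,-28] → ·  [on edge]
    (8,7)@(17, 15): e=[0,119,-42] → ·  [on edge]
    (9,7)@(19, 15): e=[0,133,-56] → ·  [on edge]
  covered (8 px):
    · · · · · · · · · ·
    · · · · · · · · · ·
    · · · · · · · · · ·
    · · · · · · · · · ·
    · · · · · █ · · · ·
    · · · █ █ █ · · · ·
    · · █ █ █ █ · · · ·
    · · · · · · · · · ·
    · · · · · · · · · ·
T3:
  2·area = 102  (B↔C swapped to make it positive)
  edge (9, 5)→(16, 18): d=(7,13) right/bottom  bias=-1
  edge (16, 18)→(6, 14): d=(-10,-4) top-left  bias=+0
  edge (6, 14)→(9, 5): d=(3,-9) top-left  bias=+0
    (4,2)@(9, 5): e=[0,102,0] → ·  [on edge]
    (4,3)@(9, 7): e=[14,82,6] → █
    (5,3)@(11, 7): e=[-12,90,24] → ·
    (4,4)@(9, 9): e=[28,62,12] → █
    (5,4)@(11, 9): e=[2,70,30] → █
    (6,4)@(13, 9): e=[-24,78,48] → ·
    (3,5)@(7, 11): e=[68,34,0] → █  [on edge]
    (6,5)@(13, 11): e=[-10,58,54] → ·
    (3,6)@(7, 13): e=[82,14,6] → █
    (6,6)@(13, 13): e=[4,38,60] → █
    (7,6)@(15, 13): e=[-22,46,78] → ·
    (3,7)@(7, 15): e=[96,-6,12] → ·
    (2,8)@(5, 17): e=[136,-34,0] → ·  [on edge]
  covered (14 px):
    · · · · · · · · · ·
    · · · · · · · · · ·
    · · · · · · · · · ·
    · · · · █ · · · · ·
    · · · · █ █ · · · ·
    · · · █ █ █ · · · ·
    · · · █ █ █ █ · · ·
    · · · · █ █ █ · · ·
    · · · · · · · █ · ·

Answer: 65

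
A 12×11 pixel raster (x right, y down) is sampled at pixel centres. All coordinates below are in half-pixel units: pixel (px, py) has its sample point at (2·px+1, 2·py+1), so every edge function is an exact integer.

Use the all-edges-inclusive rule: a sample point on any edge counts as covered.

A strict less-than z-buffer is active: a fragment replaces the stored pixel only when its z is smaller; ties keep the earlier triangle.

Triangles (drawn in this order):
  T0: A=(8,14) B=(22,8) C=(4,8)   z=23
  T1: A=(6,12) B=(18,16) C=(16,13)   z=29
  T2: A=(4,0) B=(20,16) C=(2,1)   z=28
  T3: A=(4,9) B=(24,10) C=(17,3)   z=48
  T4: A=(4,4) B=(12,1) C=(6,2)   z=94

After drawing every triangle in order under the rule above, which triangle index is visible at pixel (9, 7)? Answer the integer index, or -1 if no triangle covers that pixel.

T0:
  2·area = 108  (B↔C swapped to make it positive)
  edge (8, 14)→(4, 8): d=(-4,-6) inclusive
  edge (4, 8)→(22, 8): d=(18,0) inclusive
  edge (22, 8)→(8, 14): d=(-14,6) inclusive
    (2,4)@(5, 9): e=[2,18,88] → █
    (3,4)@(7, 9): e=[14,18,76] → █
    (4,4)@(9, 9): e=[26,18,64] → █
    (5,4)@(11, 9): e=[38,18,52] → █
    (6,4)@(13, 9): e=[50,18,40] → █
    (7,4)@(15, 9): e=[62,18,28] → █
    (8,4)@(17, 9): e=[74,18,16] → █
    (9,4)@(19, 9): e=[86,18,4] → █
    (10,4)@(21, 9): e=[98,18,-8] → ·
    (2,5)@(5, 11): e=[-6,54,60] → ·
    (3,5)@(7, 11): e=[6,54,48] → █
    (7,5)@(15, 11): e=[54,54,0] → █  [on edge]
    (0,8)@(1, 17): e=[-54,162,0] → ·  [on edge]
  covered (14 px):
    · · · · · · · · · · · ·
    · · · · · · · · · · · ·
    · · · · · · · · · · · ·
    · · · · · · · · · · · ·
    · · █ █ █ █ █ █ █ █ · ·
    · · · █ █ █ █ █ · · · ·
    · · · · █ · · · · · · ·
    · · · · · · · · · · · ·
    · · · · · · · · · · · ·
    · · · · · · · · · · · ·
    · · · · · · · · · · · ·
T1:
  2·area = 28  (B↔C swapped to make it positive)
  edge (6, 12)→(16, 13): d=(10,1) inclusive
  edge (16, 13)→(18, 16): d=(2,3) inclusive
  edge (18, 16)→(6, 12): d=(-12,-4) inclusive
    (1,5)@(3, 11): e=[-7,35,0] → ·  [on edge]
    (4,6)@(9, 13): e=[7,21,0] → █  [on edge]
    (5,6)@(11, 13): e=[5,15,8] → █
    (6,6)@(13, 13): e=[3,9,16] → █
    (7,6)@(15, 13): e=[1,3,24] → █
    (8,6)@(17, 13): e=[-1,-3,32] → ·
    (4,7)@(9, 15): e=[27,25,-24] → ·
    (5,7)@(11, 15): e=[25,19,-16] → ·
    (6,7)@(13, 15): e=[23,13,-8] → ·
    (7,7)@(15, 15): e=[21,7,0] → █  [on edge]
    (8,7)@(17, 15): e=[19,1,8] → █
    (9,7)@(19, 15): e=[17,-5,16] → ·
    (10,8)@(21, 17): e=[35,-7,0] → ·  [on edge]
  covered (6 px):
    · · · · · · · · · · · ·
    · · · · · · · · · · · ·
    · · · · · · · · · · · ·
    · · · · · · · · · · · ·
    · · · · · · · · · · · ·
    · · · · · · · · · · · ·
    · · · · █ █ █ █ · · · ·
    · · · · · · · █ █ · · ·
    · · · · · · · · · · · ·
    · · · · · · · · · · · ·
    · · · · · · · · · · · ·
T2:
  2·area = 48
  edge (4, 0)→(20, 16): d=(16,16) inclusive
  edge (20, 16)→(2, 1): d=(-18,-15) inclusive
  edge (2, 1)→(4, 0): d=(2,-1) inclusive
    (1,0)@(3, 1): e=[32,15,1] → █
    (2,0)@(5, 1): e=[0,45,3] → █  [on edge]
    (3,0)@(7, 1): e=[-32,75,5] → ·
    (1,1)@(3, 3): e=[64,-21,5] → ·
    (2,1)@(5, 3): e=[32,9,7] → █
    (3,1)@(7, 3): e=[0,39,9] → █  [on edge]
    (4,1)@(9, 3): e=[-32,69,11] → ·
    (2,2)@(5, 5): e=[64,-27,11] → ·
    (3,2)@(7, 5): e=[32,3,13] → █
    (4,2)@(9, 5): e=[0,33,15] → █  [on edge]
    (5,2)@(11, 5): e=[-32,63,17] → ·
    (3,3)@(7, 7): e=[64,-33,17] → ·
    (5,3)@(11, 7): e=[0,27,21] → █  [on edge]
    (6,4)@(13, 9): e=[0,21,27] → █  [on edge]
    (7,5)@(15, 11): e=[0,15,33] → █  [on edge]
    (8,6)@(17, 13): e=[0,9,39] → █  [on edge]
    (9,7)@(19, 15): e=[0,3,45] → █  [on edge]
    (10,8)@(21, 17): e=[0,-3,51] → ·  [on edge]
    (11,9)@(23, 19): e=[0,-9,57] → ·  [on edge]
  covered (11 px):
    · █ █ · · · · · · · · ·
    · · █ █ · · · · · · · ·
    · · · █ █ · · · · · · ·
    · · · · · █ · · · · · ·
    · · · · · · █ · · · · ·
    · · · · · · · █ · · · ·
    · · · · · · · · █ · · ·
    · · · · · · · · · █ · ·
    · · · · · · · · · · · ·
    · · · · · · · · · · · ·
    · · · · · · · · · · · ·
T3:
  2·area = 133  (B↔C swapped to make it positive)
  edge (4, 9)→(17, 3): d=(13,-6) inclusive
  edge (17, 3)→(24, 10): d=(7,7) inclusive
  edge (24, 10)→(4, 9): d=(-20,-1) inclusive
    (7,0)@(15, 1): e=[-38,0,171] → ·  [on edge]
    (8,1)@(17, 3): e=[0,0,133] → █  [on edge]
    (9,1)@(19, 3): e=[12,-14,135] → ·
    (6,2)@(13, 5): e=[2,42,89] → █
    (7,2)@(15, 5): e=[14,28,91] → █
    (9,2)@(19, 5): e=[38,0,95] → █  [on edge]
    (10,2)@(21, 5): e=[50,-14,97] → ·
    (4,3)@(9, 7): e=[4,84,45] → █
    (5,3)@(11, 7): e=[16,70,47] → █
    (10,3)@(21, 7): e=[76,0,57] → █  [on edge]
    (11,3)@(23, 7): e=[88,-14,59] → ·
    (2,4)@(5, 9): e=[6,126,1] → █
    (11,4)@(23, 9): e=[114,0,19] → █  [on edge]
  covered (22 px):
    · · · · · · · · · · · ·
    · · · · · · · · █ · · ·
    · · · · · · █ █ █ █ · ·
    · · · · █ █ █ █ █ █ █ ·
    · · █ █ █ █ █ █ █ █ █ █
    · · · · · · · · · · · ·
    · · · · · · · · · · · ·
    · · · · · · · · · · · ·
    · · · · · · · · · · · ·
    · · · · · · · · · · · ·
    · · · · · · · · · · · ·
T4:
  2·area = 10  (B↔C swapped to make it positive)
  edge (4, 4)→(6, 2): d=(2,-2) inclusive
  edge (6, 2)→(12, 1): d=(6,-1) inclusive
  edge (12, 1)→(4, 4): d=(-8,3) inclusive
    (3,0)@(7, 1): e=[0,-5,15] → ·  [on edge]
    (2,1)@(5, 3): e=[0,5,5] → █  [on edge]
    (3,1)@(7, 3): e=[4,7,-1] → ·
    (1,2)@(3, 5): e=[0,15,-5] → ·  [on edge]
    (2,2)@(5, 5): e=[4,17,-11] → ·
    (0,3)@(1, 7): e=[0,25,-15] → ·  [on edge]
  covered (1 px):
    · · · · · · · · · · · ·
    · · █ · · · · · · · · ·
    · · · · · · · · · · · ·
    · · · · · · · · · · · ·
    · · · · · · · · · · · ·
    · · · · · · · · · · · ·
    · · · · · · · · · · · ·
    · · · · · · · · · · · ·
    · · · · · · · · · · · ·
    · · · · · · · · · · · ·
    · · · · · · · · · · · ·

Z-buffer (winner per pixel, '.' = empty):
  . 2 2 . . . . . . . . .
  . . 2 2 . . . . 3 . . .
  . . . 2 2 . 3 3 3 3 . .
  . . . . 3 2 3 3 3 3 3 .
  . . 0 0 0 0 0 0 0 0 3 3
  . . . 0 0 0 0 0 . . . .
  . . . . 0 1 1 1 2 . . .
  . . . . . . . 1 1 2 . .
  . . . . . . . . . . . .
  . . . . . . . . . . . .
  . . . . . . . . . . . .

Result: 2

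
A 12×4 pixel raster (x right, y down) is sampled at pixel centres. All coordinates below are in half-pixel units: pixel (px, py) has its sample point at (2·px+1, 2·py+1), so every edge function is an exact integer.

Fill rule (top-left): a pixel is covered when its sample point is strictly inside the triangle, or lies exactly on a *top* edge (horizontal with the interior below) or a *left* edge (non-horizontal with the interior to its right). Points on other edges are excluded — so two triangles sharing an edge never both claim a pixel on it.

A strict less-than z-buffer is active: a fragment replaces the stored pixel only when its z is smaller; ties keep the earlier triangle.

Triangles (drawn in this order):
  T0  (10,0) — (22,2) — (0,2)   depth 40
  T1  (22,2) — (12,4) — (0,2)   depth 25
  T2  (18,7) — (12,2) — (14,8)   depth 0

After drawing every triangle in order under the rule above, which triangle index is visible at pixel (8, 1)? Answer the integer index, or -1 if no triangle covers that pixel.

T0:
  2·area = 44
  edge (10, 0)→(22, 2): d=(12,2) right/bottom  bias=-1
  edge (22, 2)→(0, 2): d=(-22,0) right/bottom  bias=-1
  edge (0, 2)→(10, 0): d=(10,-2) top-left  bias=+0
    (2,0)@(5, 1): e=[22,22,0] → X  [on edge]
    (3,0)@(7, 1): e=[18,22,4] → X
    (4,0)@(9, 1): e=[14,22,8] → X
    (5,0)@(11, 1): e=[10,22,12] → X
    (6,0)@(13, 1): e=[6,22,16] → X
    (7,0)@(15, 1): e=[2,22,20] → X
    (8,0)@(17, 1): e=[-2,22,24] → .
    (2,1)@(5, 3): e=[46,-22,20] → .
    (3,1)@(7, 3): e=[42,-22,24] → .
    (4,1)@(9, 3): e=[38,-22,28] → .
    (5,1)@(11, 3): e=[34,-22,32] → .
    (6,1)@(13, 3): e=[30,-22,36] → .
  covered (6 px):
    . . X X X X X X . . . .
    . . . . . . . . . . . .
    . . . . . . . . . . . .
    . . . . . . . . . . . .
T1:
  2·area = 44
  edge (22, 2)→(12, 4): d=(-10,2) right/bottom  bias=-1
  edge (12, 4)→(0, 2): d=(-12,-2) top-left  bias=+0
  edge (0, 2)→(22, 2): d=(22,0) top-left  bias=+0
    (3,1)@(7, 3): e=[20,2,22] → X
    (4,1)@(9, 3): e=[16,6,22] → X
    (5,1)@(11, 3): e=[12,10,22] → X
    (6,1)@(13, 3): e=[8,14,22] → X
    (7,1)@(15, 3): e=[4,18,22] → X
    (8,1)@(17, 3): e=[0,22,22] → .  [on edge]
    (3,2)@(7, 5): e=[0,-22,66] → .  [on edge]
    (4,2)@(9, 5): e=[-4,-18,66] → .
    (5,2)@(11, 5): e=[-8,-14,66] → .
    (6,2)@(13, 5): e=[-12,-10,66] → .
    (7,2)@(15, 5): e=[-16,-6,66] → .
  covered (5 px):
    . . . . . . . . . . . .
    . . . X X X X X . . . .
    . . . . . . . . . . . .
    . . . . . . . . . . . .
T2:
  2·area = 26  (B↔C swapped to make it positive)
  edge (18, 7)→(14, 8): d=(-4,1) right/bottom  bias=-1
  edge (14, 8)→(12, 2): d=(-2,-6) top-left  bias=+0
  edge (12, 2)→(18, 7): d=(6,5) right/bottom  bias=-1
    (6,1)@(13, 3): e=[21,4,1] → X
    (7,1)@(15, 3): e=[19,16,-9] → .
    (6,2)@(13, 5): e=[13,0,13] → X  [on edge]
    (7,2)@(15, 5): e=[11,12,3] → X
    (8,2)@(17, 5): e=[9,24,-7] → .
    (6,3)@(13, 7): e=[5,-4,25] → .
    (7,3)@(15, 7): e=[3,8,15] → X
    (8,3)@(17, 7): e=[1,20,5] → X
    (9,3)@(19, 7): e=[-1,32,-5] → .
  covered (5 px):
    . . . . . . . . . . . .
    . . . . . . X . . . . .
    . . . . . . X X . . . .
    . . . . . . . X X . . .

Z-buffer (winner per pixel, '.' = empty):
  . . 0 0 0 0 0 0 . . . .
  . . . 1 1 1 2 1 . . . .
  . . . . . . 2 2 . . . .
  . . . . . . . 2 2 . . .

Answer: -1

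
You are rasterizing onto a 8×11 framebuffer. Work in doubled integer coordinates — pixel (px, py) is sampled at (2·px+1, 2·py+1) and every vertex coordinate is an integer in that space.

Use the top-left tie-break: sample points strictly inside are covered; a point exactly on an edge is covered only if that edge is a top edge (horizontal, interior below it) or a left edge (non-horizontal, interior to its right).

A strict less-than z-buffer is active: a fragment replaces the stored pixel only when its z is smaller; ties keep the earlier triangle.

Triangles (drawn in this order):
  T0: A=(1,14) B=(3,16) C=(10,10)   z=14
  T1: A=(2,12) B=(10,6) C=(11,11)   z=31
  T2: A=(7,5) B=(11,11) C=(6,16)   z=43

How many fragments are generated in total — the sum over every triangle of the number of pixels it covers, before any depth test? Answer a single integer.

T0:
  2·area = 26  (B↔C swapped to make it positive)
  edge (1, 14)→(10, 10): d=(9,-4) top-left  bias=+0
  edge (10, 10)→(3, 16): d=(-7,6) right/bottom  bias=-1
  edge (3, 16)→(1, 14): d=(-2,-2) top-left  bias=+0
    (2,6)@(5, 13): e=[7,9,10] → █
    (3,6)@(7, 13): e=[15,-3,14] → ·
    (1,7)@(3, 15): e=[17,7,2] → █
    (2,7)@(5, 15): e=[25,-5,6] → ·
    (1,8)@(3, 17): e=[35,-7,-2] → ·
  covered (2 px):
    · · · · · · · ·
    · · · · · · · ·
    · · · · · · · ·
    · · · · · · · ·
    · · · · · · · ·
    · · · · · · · ·
    · · █ · · · · ·
    · █ · · · · · ·
    · · · · · · · ·
    · · · · · · · ·
    · · · · · · · ·
T1:
  2·area = 46
  edge (2, 12)→(10, 6): d=(8,-6) top-left  bias=+0
  edge (10, 6)→(11, 11): d=(1,5) right/bottom  bias=-1
  edge (11, 11)→(2, 12): d=(-9,1) right/bottom  bias=-1
    (4,0)@(9, 1): e=[-46,0,92] → ·  [on edge]
    (4,3)@(9, 7): e=[2,6,38] → █
    (5,3)@(11, 7): e=[14,-4,36] → ·
    (3,4)@(7, 9): e=[6,18,22] → █
    (5,4)@(11, 9): e=[30,-2,18] → ·
    (2,5)@(5, 11): e=[10,30,6] → █
    (5,5)@(11, 11): e=[46,0,0] → ·  [on edge]
    (2,6)@(5, 13): e=[26,32,-12] → ·
    (3,6)@(7, 13): e=[38,22,-14] → ·
    (4,6)@(9, 13): e=[50,12,-16] → ·
    (6,10)@(13, 21): e=[138,0,-92] → ·  [on edge]
  covered (6 px):
    · · · · · · · ·
    · · · · · · · ·
    · · · · · · · ·
    · · · · █ · · ·
    · · · █ █ · · ·
    · · █ █ █ · · ·
    · · · · · · · ·
    · · · · · · · ·
    · · · · · · · ·
    · · · · · · · ·
    · · · · · · · ·
T2:
  2·area = 50
  edge (7, 5)→(11, 11): d=(4,6) right/bottom  bias=-1
  edge (11, 11)→(6, 16): d=(-5,5) right/bottom  bias=-1
  edge (6, 16)→(7, 5): d=(1,-11) top-left  bias=+0
    (3,2)@(7, 5): e=[0,50,0] → ·  [on edge]
    (3,3)@(7, 7): e=[8,40,2] → █
    (4,3)@(9, 7): e=[-4,30,24] → ·
    (7,3)@(15, 7): e=[-40,0,90] → ·  [on edge]
    (3,4)@(7, 9): e=[16,30,4] → █
    (4,4)@(9, 9): e=[4,20,26] → █
    (5,4)@(11, 9): e=[-8,10,48] → ·
    (6,4)@(13, 9): e=[-20,0,70] → ·  [on edge]
    (3,5)@(7, 11): e=[24,20,6] → █
    (5,5)@(11, 11): e=[0,0,50] → ·  [on edge]
    (3,6)@(7, 13): e=[32,10,8] → █
    (4,6)@(9, 13): e=[20,0,30] → ·  [on edge]
    (3,7)@(7, 15): e=[40,0,10] → ·  [on edge]
    (2,8)@(5, 17): e=[60,0,-10] → ·  [on edge]
    (7,8)@(15, 17): e=[0,-50,100] → ·  [on edge]
    (1,9)@(3, 19): e=[80,0,-30] → ·  [on edge]
    (0,10)@(1, 21): e=[100,0,-50] → ·  [on edge]
  covered (6 px):
    · · · · · · · ·
    · · · · · · · ·
    · · · · · · · ·
    · · · █ · · · ·
    · · · █ █ · · ·
    · · · █ █ · · ·
    · · · █ · · · ·
    · · · · · · · ·
    · · · · · · · ·
    · · · · · · · ·
    · · · · · · · ·

Result: 14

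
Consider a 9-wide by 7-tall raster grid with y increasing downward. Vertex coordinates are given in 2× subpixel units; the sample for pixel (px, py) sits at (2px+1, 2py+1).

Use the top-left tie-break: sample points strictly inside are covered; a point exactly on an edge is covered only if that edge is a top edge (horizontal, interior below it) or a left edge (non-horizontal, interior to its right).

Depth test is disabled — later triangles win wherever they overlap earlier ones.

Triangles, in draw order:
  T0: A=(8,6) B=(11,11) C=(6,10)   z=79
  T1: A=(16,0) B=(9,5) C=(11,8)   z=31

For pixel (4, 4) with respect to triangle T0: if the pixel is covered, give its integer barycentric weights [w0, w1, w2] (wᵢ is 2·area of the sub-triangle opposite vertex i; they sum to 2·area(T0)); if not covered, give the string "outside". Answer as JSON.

T0:
  2·area = 22
  edge (8, 6)→(11, 11): d=(3,5) right/bottom  bias=-1
  edge (11, 11)→(6, 10): d=(-5,-1) top-left  bias=+0
  edge (6, 10)→(8, 6): d=(2,-4) top-left  bias=+0
    (2,0)@(5, 1): e=[0,44,-22] → ·  [on edge]
    (0,4)@(1, 9): e=[44,0,-22] → ·  [on edge]
    (3,4)@(7, 9): e=[14,6,2] → #
    (4,4)@(9, 9): e=[4,8,10] → #
    (5,4)@(11, 9): e=[-6,10,18] → ·
    (3,5)@(7, 11): e=[20,-4,6] → ·
    (4,5)@(9, 11): e=[10,-2,14] → ·
    (5,5)@(11, 11): e=[0,0,22] → ·  [on edge]
  covered (2 px):
    · · · · · · · · ·
    · · · · · · · · ·
    · · · · · · · · ·
    · · · · · · · · ·
    · · · # # · · · ·
    · · · · · · · · ·
    · · · · · · · · ·
T1:
  2·area = 31  (B↔C swapped to make it positive)
  edge (16, 0)→(11, 8): d=(-5,8) right/bottom  bias=-1
  edge (11, 8)→(9, 5): d=(-2,-3) top-left  bias=+0
  edge (9, 5)→(16, 0): d=(7,-5) top-left  bias=+0
    (7,0)@(15, 1): e=[3,26,2] → #
    (8,0)@(17, 1): e=[-13,32,12] → ·
    (6,1)@(13, 3): e=[9,16,6] → #
    (7,1)@(15, 3): e=[-7,22,16] → ·
    (4,2)@(9, 5): e=[31,0,0] → #  [on edge]
    (5,2)@(11, 5): e=[15,6,10] → #
    (6,2)@(13, 5): e=[-1,12,20] → ·
    (4,3)@(9, 7): e=[21,-4,14] → ·
    (5,3)@(11, 7): e=[5,2,24] → #
    (6,3)@(13, 7): e=[-11,8,34] → ·
    (5,4)@(11, 9): e=[-5,-2,38] → ·
    (6,5)@(13, 11): e=[-31,0,62] → ·  [on edge]
  covered (5 px):
    · · · · · · · # ·
    · · · · · · # · ·
    · · · · # # · · ·
    · · · · · # · · ·
    · · · · · · · · ·
    · · · · · · · · ·
    · · · · · · · · ·

Answer: [8,10,4]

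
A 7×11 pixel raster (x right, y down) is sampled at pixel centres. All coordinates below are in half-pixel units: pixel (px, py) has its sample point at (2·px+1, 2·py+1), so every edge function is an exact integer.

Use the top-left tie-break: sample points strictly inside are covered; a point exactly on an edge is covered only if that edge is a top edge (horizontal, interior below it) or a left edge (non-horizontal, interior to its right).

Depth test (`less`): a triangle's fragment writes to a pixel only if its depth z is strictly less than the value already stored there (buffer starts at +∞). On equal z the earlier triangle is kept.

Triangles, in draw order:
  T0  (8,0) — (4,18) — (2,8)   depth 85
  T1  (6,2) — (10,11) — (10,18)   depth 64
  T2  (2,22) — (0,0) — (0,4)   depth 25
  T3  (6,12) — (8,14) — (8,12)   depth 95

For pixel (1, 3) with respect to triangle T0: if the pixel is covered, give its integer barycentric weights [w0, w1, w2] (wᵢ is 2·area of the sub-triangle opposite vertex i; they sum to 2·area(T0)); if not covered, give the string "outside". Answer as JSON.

T0:
  2·area = 76
  edge (8, 0)→(4, 18): d=(-4,18) right/bottom  bias=-1
  edge (4, 18)→(2, 8): d=(-2,-10) top-left  bias=+0
  edge (2, 8)→(8, 0): d=(6,-8) top-left  bias=+0
    (0,1)@(1, 3): e=[114,0,-38] → ·  [on edge]
    (3,1)@(7, 3): e=[6,60,10] → █
    (4,1)@(9, 3): e=[-30,80,26] → ·
    (2,2)@(5, 5): e=[34,36,6] → █
    (3,2)@(7, 5): e=[-2,56,22] → ·
    (1,3)@(3, 7): e=[62,12,2] → █
    (3,3)@(7, 7): e=[-10,52,34] → ·
    (1,4)@(3, 9): e=[54,8,14] → █
    (3,4)@(7, 9): e=[-18,48,46] → ·
    (1,5)@(3, 11): e=[46,4,26] → █
    (3,5)@(7, 11): e=[-26,44,58] → ·
    (1,6)@(3, 13): e=[38,0,38] → █  [on edge]
  covered (10 px):
    · · · · · · ·
    · · · █ · · ·
    · · █ · · · ·
    · █ █ · · · ·
    · █ █ · · · ·
    · █ █ · · · ·
    · █ █ · · · ·
    · · · · · · ·
    · · · · · · ·
    · · · · · · ·
    · · · · · · ·
T1:
  2·area = 28
  edge (6, 2)→(10, 11): d=(4,9) right/bottom  bias=-1
  edge (10, 11)→(10, 18): d=(0,7) right/bottom  bias=-1
  edge (10, 18)→(6, 2): d=(-4,-16) top-left  bias=+0
    (3,2)@(7, 5): e=[3,21,4] → █
    (4,2)@(9, 5): e=[-15,7,36] → ·
    (3,3)@(7, 7): e=[11,21,-4] → ·
    (4,4)@(9, 9): e=[1,7,20] → █
    (5,4)@(11, 9): e=[-17,-7,52] → ·
    (4,5)@(9, 11): e=[9,7,12] → █
    (5,5)@(11, 11): e=[-9,-7,44] → ·
    (4,6)@(9, 13): e=[17,7,4] → █
    (5,6)@(11, 13): e=[-1,-7,36] → ·
    (4,7)@(9, 15): e=[25,7,-4] → ·
  covered (4 px):
    · · · · · · ·
    · · · · · · ·
    · · · █ · · ·
    · · · · · · ·
    · · · · █ · ·
    · · · · █ · ·
    · · · · █ · ·
    · · · · · · ·
    · · · · · · ·
    · · · · · · ·
    · · · · · · ·
T2:
  2·area = 8  (B↔C swapped to make it positive)
  edge (2, 22)→(0, 4): d=(-2,-18) top-left  bias=+0
  edge (0, 4)→(0, 0): d=(0,-4) top-left  bias=+0
  edge (0, 0)→(2, 22): d=(2,22) right/bottom  bias=-1
    (0,5)@(1, 11): e=[4,4,0] → ·  [on edge]
    (0,6)@(1, 13): e=[0,4,4] → █  [on edge]
    (1,6)@(3, 13): e=[36,12,-40] → ·
    (0,7)@(1, 15): e=[-4,4,8] → ·
  covered (1 px):
    · · · · · · ·
    · · · · · · ·
    · · · · · · ·
    · · · · · · ·
    · · · · · · ·
    · · · · · · ·
    █ · · · · · ·
    · · · · · · ·
    · · · · · · ·
    · · · · · · ·
    · · · · · · ·
T3:
  2·area = 4  (B↔C swapped to make it positive)
  edge (6, 12)→(8, 12): d=(2,0) top-left  bias=+0
  edge (8, 12)→(8, 14): d=(0,2) right/bottom  bias=-1
  edge (8, 14)→(6, 12): d=(-2,-2) top-left  bias=+0
    (0,3)@(1, 7): e=[-10,14,0] → ·  [on edge]
    (1,4)@(3, 9): e=[-6,10,0] → ·  [on edge]
    (2,5)@(5, 11): e=[-2,6,0] → ·  [on edge]
    (3,6)@(7, 13): e=[2,2,0] → █  [on edge]
    (4,6)@(9, 13): e=[2,-2,4] → ·
    (3,7)@(7, 15): e=[6,2,-4] → ·
    (4,7)@(9, 15): e=[6,-2,0] → ·  [on edge]
    (5,8)@(11, 17): e=[10,-6,0] → ·  [on edge]
    (6,9)@(13, 19): e=[14,-10,0] → ·  [on edge]
  covered (1 px):
    · · · · · · ·
    · · · · · · ·
    · · · · · · ·
    · · · · · · ·
    · · · · · · ·
    · · · · · · ·
    · · · █ · · ·
    · · · · · · ·
    · · · · · · ·
    · · · · · · ·
    · · · · · · ·

Final: [12,2,62]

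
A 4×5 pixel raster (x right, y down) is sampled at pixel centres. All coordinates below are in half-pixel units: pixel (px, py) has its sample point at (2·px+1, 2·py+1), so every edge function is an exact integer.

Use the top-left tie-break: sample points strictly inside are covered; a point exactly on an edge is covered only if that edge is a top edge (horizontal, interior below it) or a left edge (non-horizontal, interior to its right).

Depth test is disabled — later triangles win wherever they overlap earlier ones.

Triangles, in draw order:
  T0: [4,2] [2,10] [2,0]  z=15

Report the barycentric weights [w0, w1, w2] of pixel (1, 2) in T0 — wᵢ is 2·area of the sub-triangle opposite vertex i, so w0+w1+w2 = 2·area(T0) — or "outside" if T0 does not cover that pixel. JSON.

T0:
  2·area = 20
  edge (4, 2)→(2, 10): d=(-2,8) right/bottom  bias=-1
  edge (2, 10)→(2, 0): d=(0,-10) top-left  bias=+0
  edge (2, 0)→(4, 2): d=(2,2) right/bottom  bias=-1
    (1,0)@(3, 1): e=[10,10,0] → .  [on edge]
    (1,1)@(3, 3): e=[6,10,4] → X
    (2,1)@(5, 3): e=[-10,30,0] → .  [on edge]
    (1,2)@(3, 5): e=[2,10,8] → X
    (2,2)@(5, 5): e=[-14,30,4] → .
    (3,2)@(7, 5): e=[-30,50,0] → .  [on edge]
    (1,3)@(3, 7): e=[-2,10,12] → .
  covered (2 px):
    . . . .
    . X . .
    . X . .
    . . . .
    . . . .

Final: [10,8,2]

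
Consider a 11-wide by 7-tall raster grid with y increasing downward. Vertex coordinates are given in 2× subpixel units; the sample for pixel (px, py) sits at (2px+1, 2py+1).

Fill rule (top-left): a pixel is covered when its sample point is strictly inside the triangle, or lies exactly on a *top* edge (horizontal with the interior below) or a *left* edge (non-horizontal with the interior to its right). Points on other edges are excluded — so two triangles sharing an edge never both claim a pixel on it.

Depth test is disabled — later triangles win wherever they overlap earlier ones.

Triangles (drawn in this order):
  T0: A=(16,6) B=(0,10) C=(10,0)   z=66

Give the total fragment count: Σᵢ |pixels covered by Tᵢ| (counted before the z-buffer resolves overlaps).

T0:
  2·area = 120
  edge (16, 6)→(0, 10): d=(-16,4) right/bottom  bias=-1
  edge (0, 10)→(10, 0): d=(10,-10) top-left  bias=+0
  edge (10, 0)→(16, 6): d=(6,6) right/bottom  bias=-1
    (4,0)@(9, 1): e=[108,0,12] → #  [on edge]
    (5,0)@(11, 1): e=[100,20,0] → ·  [on edge]
    (3,1)@(7, 3): e=[84,0,36] → #  [on edge]
    (5,1)@(11, 3): e=[68,40,12] → #
    (6,1)@(13, 3): e=[60,60,0] → ·  [on edge]
    (2,2)@(5, 5): e=[60,0,60] → #  [on edge]
    (6,2)@(13, 5): e=[28,80,12] → #
    (7,2)@(15, 5): e=[20,100,0] → ·  [on edge]
    (1,3)@(3, 7): e=[36,0,84] → #  [on edge]
    (6,3)@(13, 7): e=[-4,100,24] → ·
    (8,3)@(17, 7): e=[-20,140,0] → ·  [on edge]
    (0,4)@(1, 9): e=[12,0,108] → #  [on edge]
    (9,4)@(19, 9): e=[-60,180,0] → ·  [on edge]
    (10,5)@(21, 11): e=[-100,220,0] → ·  [on edge]
  covered (16 px):
    · · · · # · · · · · ·
    · · · # # # · · · · ·
    · · # # # # # · · · ·
    · # # # # # · · · · ·
    # # · · · · · · · · ·
    · · · · · · · · · · ·
    · · · · · · · · · · ·

Final: 16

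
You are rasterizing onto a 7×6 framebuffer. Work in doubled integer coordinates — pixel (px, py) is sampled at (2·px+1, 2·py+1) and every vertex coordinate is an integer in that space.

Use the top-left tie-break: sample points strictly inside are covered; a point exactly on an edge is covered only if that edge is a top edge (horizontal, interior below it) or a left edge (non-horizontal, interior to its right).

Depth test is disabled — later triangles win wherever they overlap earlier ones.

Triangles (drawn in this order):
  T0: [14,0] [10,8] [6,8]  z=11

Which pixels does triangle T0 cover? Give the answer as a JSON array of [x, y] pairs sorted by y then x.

T0:
  2·area = 32
  edge (14, 0)→(10, 8): d=(-4,8) right/bottom  bias=-1
  edge (10, 8)→(6, 8): d=(-4,0) right/bottom  bias=-1
  edge (6, 8)→(14, 0): d=(8,-8) top-left  bias=+0
    (6,0)@(13, 1): e=[4,28,0] → #  [on edge]
    (5,1)@(11, 3): e=[12,20,0] → #  [on edge]
    (6,1)@(13, 3): e=[-4,20,16] → ·
    (4,2)@(9, 5): e=[20,12,0] → #  [on edge]
    (6,2)@(13, 5): e=[-12,12,32] → ·
    (3,3)@(7, 7): e=[28,4,0] → #  [on edge]
    (5,3)@(11, 7): e=[-4,4,32] → ·
    (2,4)@(5, 9): e=[36,-4,0] → ·  [on edge]
    (3,4)@(7, 9): e=[20,-4,16] → ·
    (4,4)@(9, 9): e=[4,-4,32] → ·
    (1,5)@(3, 11): e=[44,-12,0] → ·  [on edge]
  covered (6 px):
    · · · · · · #
    · · · · · # ·
    · · · · # # ·
    · · · # # · ·
    · · · · · · ·
    · · · · · · ·

Answer: [[6,0],[5,1],[4,2],[5,2],[3,3],[4,3]]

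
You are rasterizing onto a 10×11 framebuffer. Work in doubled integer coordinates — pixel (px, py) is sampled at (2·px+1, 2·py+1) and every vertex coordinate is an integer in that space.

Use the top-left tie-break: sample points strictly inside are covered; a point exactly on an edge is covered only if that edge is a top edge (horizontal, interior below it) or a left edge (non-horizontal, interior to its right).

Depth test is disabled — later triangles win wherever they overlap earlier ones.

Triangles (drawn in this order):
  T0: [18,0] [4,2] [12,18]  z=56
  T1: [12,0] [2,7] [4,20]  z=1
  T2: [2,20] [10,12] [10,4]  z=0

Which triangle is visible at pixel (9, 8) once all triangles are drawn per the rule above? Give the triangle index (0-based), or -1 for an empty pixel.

T0:
  2·area = 240  (B↔C swapped to make it positive)
  edge (18, 0)→(12, 18): d=(-6,18) right/bottom  bias=-1
  edge (12, 18)→(4, 2): d=(-8,-16) top-left  bias=+0
  edge (4, 2)→(18, 0): d=(14,-2) top-left  bias=+0
    (5,0)@(11, 1): e=[120,120,0] → █  [on edge]
    (6,0)@(13, 1): e=[84,152,4] → █
    (7,0)@(15, 1): e=[48,184,8] → █
    (8,0)@(17, 1): e=[12,216,12] → █
    (9,0)@(19, 1): e=[-24,248,16] → ·
    (2,1)@(5, 3): e=[216,8,16] → █
    (3,1)@(7, 3): e=[180,40,20] → █
    (4,1)@(9, 3): e=[144,72,24] → █
    (8,1)@(17, 3): e=[0,200,40] → ·  [on edge]
    (2,2)@(5, 5): e=[204,-8,44] → ·
    (3,2)@(7, 5): e=[168,24,48] → █
    (8,2)@(17, 5): e=[-12,184,68] → ·
    (7,4)@(15, 9): e=[0,120,120] → ·  [on edge]
    (6,7)@(13, 15): e=[0,40,200] → ·  [on edge]
    (5,10)@(11, 21): e=[0,-40,280] → ·  [on edge]
  covered (29 px):
    · · · · · █ █ █ █ ·
    · · █ █ █ █ █ █ · ·
    · · · █ █ █ █ █ · ·
    · · · █ █ █ █ █ · ·
    · · · · █ █ █ · · ·
    · · · · █ █ █ · · ·
    · · · · · █ █ · · ·
    · · · · · █ · · · ·
    · · · · · · · · · ·
    · · · · · · · · · ·
    · · · · · · · · · ·
T1:
  2·area = 144  (B↔C swapped to make it positive)
  edge (12, 0)→(4, 20): d=(-8,20) right/bottom  bias=-1
  edge (4, 20)→(2, 7): d=(-2,-13) top-left  bias=+0
  edge (2, 7)→(12, 0): d=(10,-7) top-left  bias=+0
    (5,0)@(11, 1): e=[12,129,3] → █
    (6,0)@(13, 1): e=[-28,155,17] → ·
    (4,1)@(9, 3): e=[36,99,9] → █
    (5,1)@(11, 3): e=[-4,125,23] → ·
    (2,2)@(5, 5): e=[100,43,1] → █
    (3,2)@(7, 5): e=[60,69,15] → █
    (5,2)@(11, 5): e=[-20,121,43] → ·
    (1,3)@(3, 7): e=[124,13,7] → █
    (5,3)@(11, 7): e=[-36,117,63] → ·
    (1,4)@(3, 9): e=[108,9,27] → █
    (4,4)@(9, 9): e=[-12,87,69] → ·
    (1,5)@(3, 11): e=[92,5,47] → █
  covered (19 px):
    · · · · · █ · · · ·
    · · · · █ · · · · ·
    · · █ █ █ · · · · ·
    · █ █ █ █ · · · · ·
    · █ █ █ · · · · · ·
    · █ █ █ · · · · · ·
    · █ █ · · · · · · ·
    · · █ · · · · · · ·
    · · █ · · · · · · ·
    · · · · · · · · · ·
    · · · · · · · · · ·
T2:
  2·area = 64  (B↔C swapped to make it positive)
  edge (2, 20)→(10, 4): d=(8,-16) top-left  bias=+0
  edge (10, 4)→(10, 12): d=(0,8) right/bottom  bias=-1
  edge (10, 12)→(2, 20): d=(-8,8) right/bottom  bias=-1
    (9,1)@(19, 3): e=[136,-72,0] → ·  [on edge]
    (8,2)@(17, 5): e=[120,-56,0] → ·  [on edge]
    (4,3)@(9, 7): e=[8,8,48] → █
    (5,3)@(11, 7): e=[40,-8,32] → ·
    (7,3)@(15, 7): e=[104,-40,0] → ·  [on edge]
    (4,4)@(9, 9): e=[24,8,32] → █
    (5,4)@(11, 9): e=[56,-8,16] → ·
    (6,4)@(13, 9): e=[88,-24,0] → ·  [on edge]
    (3,5)@(7, 11): e=[8,24,32] → █
    (5,5)@(11, 11): e=[72,-8,0] → ·  [on edge]
    (3,6)@(7, 13): e=[24,24,16] → █
    (4,6)@(9, 13): e=[56,8,0] → ·  [on edge]
    (3,7)@(7, 15): e=[40,24,0] → ·  [on edge]
    (2,8)@(5, 17): e=[24,40,0] → ·  [on edge]
    (1,9)@(3, 19): e=[8,56,0] → ·  [on edge]
    (0,10)@(1, 21): e=[-8,72,0] → ·  [on edge]
  covered (6 px):
    · · · · · · · · · ·
    · · · · · · · · · ·
    · · · · · · · · · ·
    · · · · █ · · · · ·
    · · · · █ · · · · ·
    · · · █ █ · · · · ·
    · · · █ · · · · · ·
    · · █ · · · · · · ·
    · · · · · · · · · ·
    · · · · · · · · · ·
    · · · · · · · · · ·

Z-buffer (winner per pixel, '.' = empty):
  . . . . . 1 0 0 0 .
  . . 0 0 1 0 0 0 . .
  . . 1 1 1 0 0 0 . .
  . 1 1 1 2 0 0 0 . .
  . 1 1 1 2 0 0 . . .
  . 1 1 2 2 0 0 . . .
  . 1 1 2 . 0 0 . . .
  . . 2 . . 0 . . . .
  . . 1 . . . . . . .
  . . . . . . . . . .
  . . . . . . . . . .

Answer: -1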